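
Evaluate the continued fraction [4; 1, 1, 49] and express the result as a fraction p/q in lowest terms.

446/99

Use the convergent recurrence hₖ = aₖ·hₖ₋₁ + hₖ₋₂ (and likewise for the denominators kₖ):
a_0 = 4: 4/1
a_1 = 1: 5/1
a_2 = 1: 9/2
a_3 = 49: 446/99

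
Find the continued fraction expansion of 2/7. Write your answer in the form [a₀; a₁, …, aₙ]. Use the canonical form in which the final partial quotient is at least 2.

Run the Euclidean algorithm, recording each quotient:
⌊2/7⌋ = 0, remainder 2
⌊7/2⌋ = 3, remainder 1
⌊2/1⌋ = 2, remainder 0

[0; 3, 2]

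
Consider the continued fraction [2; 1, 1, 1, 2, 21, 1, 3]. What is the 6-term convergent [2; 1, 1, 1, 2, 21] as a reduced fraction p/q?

449/171

Start with 21.
2 + 1/(21/1) = 2 + 1/21 = 43/21
1 + 1/(43/21) = 1 + 21/43 = 64/43
1 + 1/(64/43) = 1 + 43/64 = 107/64
1 + 1/(107/64) = 1 + 64/107 = 171/107
2 + 1/(171/107) = 2 + 107/171 = 449/171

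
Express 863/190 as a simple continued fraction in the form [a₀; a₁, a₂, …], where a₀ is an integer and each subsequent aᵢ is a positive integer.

Apply division with remainder until the remainder is 0:
⌊863/190⌋ = 4, remainder 103
⌊190/103⌋ = 1, remainder 87
⌊103/87⌋ = 1, remainder 16
⌊87/16⌋ = 5, remainder 7
⌊16/7⌋ = 2, remainder 2
⌊7/2⌋ = 3, remainder 1
⌊2/1⌋ = 2, remainder 0

[4; 1, 1, 5, 2, 3, 2]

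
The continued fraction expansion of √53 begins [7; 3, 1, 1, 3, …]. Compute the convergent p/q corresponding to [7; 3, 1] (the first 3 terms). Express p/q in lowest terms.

29/4

Work from the innermost term outward:
Start with 1.
3 + 1/(1/1) = 3 + 1/1 = 4/1
7 + 1/(4/1) = 7 + 1/4 = 29/4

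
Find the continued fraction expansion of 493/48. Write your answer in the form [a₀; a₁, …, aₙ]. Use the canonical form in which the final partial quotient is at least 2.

Apply division with remainder until the remainder is 0:
493 ÷ 48 → quotient 10, remainder 13
48 ÷ 13 → quotient 3, remainder 9
13 ÷ 9 → quotient 1, remainder 4
9 ÷ 4 → quotient 2, remainder 1
4 ÷ 1 → quotient 4, remainder 0

[10; 3, 1, 2, 4]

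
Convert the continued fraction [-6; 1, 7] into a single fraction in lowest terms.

-41/8

a_0 = -6: -6/1
a_1 = 1: -5/1
a_2 = 7: -41/8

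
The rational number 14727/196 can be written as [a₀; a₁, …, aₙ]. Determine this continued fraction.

⌊14727/196⌋ = 75, remainder 27
⌊196/27⌋ = 7, remainder 7
⌊27/7⌋ = 3, remainder 6
⌊7/6⌋ = 1, remainder 1
⌊6/1⌋ = 6, remainder 0

[75; 7, 3, 1, 6]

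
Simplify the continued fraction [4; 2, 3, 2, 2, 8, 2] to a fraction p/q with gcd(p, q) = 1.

3083/695

Compute successive convergents:
a_0 = 4: 4/1
a_1 = 2: 9/2
a_2 = 3: 31/7
a_3 = 2: 71/16
a_4 = 2: 173/39
a_5 = 8: 1455/328
a_6 = 2: 3083/695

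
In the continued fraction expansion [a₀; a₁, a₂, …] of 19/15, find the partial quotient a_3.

3

19 ÷ 15 → quotient 1, remainder 4
15 ÷ 4 → quotient 3, remainder 3
4 ÷ 3 → quotient 1, remainder 1
3 ÷ 1 → quotient 3, remainder 0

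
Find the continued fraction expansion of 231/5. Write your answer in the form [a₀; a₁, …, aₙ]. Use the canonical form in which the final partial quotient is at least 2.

Apply division with remainder until the remainder is 0:
231 ÷ 5 → quotient 46, remainder 1
5 ÷ 1 → quotient 5, remainder 0

[46; 5]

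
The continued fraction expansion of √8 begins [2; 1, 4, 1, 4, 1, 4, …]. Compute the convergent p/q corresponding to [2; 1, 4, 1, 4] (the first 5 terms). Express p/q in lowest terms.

82/29

a_0 = 2: 2/1
a_1 = 1: 3/1
a_2 = 4: 14/5
a_3 = 1: 17/6
a_4 = 4: 82/29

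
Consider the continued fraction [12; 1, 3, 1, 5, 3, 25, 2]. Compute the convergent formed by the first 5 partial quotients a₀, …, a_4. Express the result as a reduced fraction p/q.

Start with 5.
1 + 1/(5/1) = 1 + 1/5 = 6/5
3 + 1/(6/5) = 3 + 5/6 = 23/6
1 + 1/(23/6) = 1 + 6/23 = 29/23
12 + 1/(29/23) = 12 + 23/29 = 371/29

371/29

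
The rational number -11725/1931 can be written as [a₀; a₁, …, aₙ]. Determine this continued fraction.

[-7; 1, 12, 1, 8, 3, 1, 3]

Repeatedly divide and take the remainder:
-11725 = -7·1931 + 1792, so a_0 = -7
1931 = 1·1792 + 139, so a_1 = 1
1792 = 12·139 + 124, so a_2 = 12
139 = 1·124 + 15, so a_3 = 1
124 = 8·15 + 4, so a_4 = 8
15 = 3·4 + 3, so a_5 = 3
4 = 1·3 + 1, so a_6 = 1
3 = 3·1 + 0, so a_7 = 3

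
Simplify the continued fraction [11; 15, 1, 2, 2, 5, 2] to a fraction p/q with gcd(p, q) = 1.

Build up convergents one term at a time:
a_0 = 11: 11/1
a_1 = 15: 166/15
a_2 = 1: 177/16
a_3 = 2: 520/47
a_4 = 2: 1217/110
a_5 = 5: 6605/597
a_6 = 2: 14427/1304

14427/1304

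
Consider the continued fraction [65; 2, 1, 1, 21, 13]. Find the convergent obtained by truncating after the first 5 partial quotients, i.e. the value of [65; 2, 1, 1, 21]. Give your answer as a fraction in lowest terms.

7063/108

Collapse the nested fraction from the inside out:
Start with 21.
1 + 1/(21/1) = 1 + 1/21 = 22/21
1 + 1/(22/21) = 1 + 21/22 = 43/22
2 + 1/(43/22) = 2 + 22/43 = 108/43
65 + 1/(108/43) = 65 + 43/108 = 7063/108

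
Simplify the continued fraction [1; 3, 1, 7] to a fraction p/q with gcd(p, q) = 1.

Use the convergent recurrence hₖ = aₖ·hₖ₋₁ + hₖ₋₂ (and likewise for the denominators kₖ):
a_0 = 1: 1/1
a_1 = 3: 4/3
a_2 = 1: 5/4
a_3 = 7: 39/31

39/31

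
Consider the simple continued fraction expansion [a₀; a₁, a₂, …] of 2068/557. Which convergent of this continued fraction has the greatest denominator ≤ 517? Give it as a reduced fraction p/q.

a_0 = 3: 3/1  (≤ bound)
a_1 = 1: 4/1  (≤ bound)
a_2 = 2: 11/3  (≤ bound)
a_3 = 2: 26/7  (≤ bound)
a_4 = 12: 323/87  (≤ bound)
a_5 = 1: 349/94  (≤ bound)
a_6 = 5: 2068/557  (> 517, stop)

349/94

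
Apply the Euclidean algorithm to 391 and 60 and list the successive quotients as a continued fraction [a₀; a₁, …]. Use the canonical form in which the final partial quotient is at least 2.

[6; 1, 1, 14, 2]

391 = 6·60 + 31, so a_0 = 6
60 = 1·31 + 29, so a_1 = 1
31 = 1·29 + 2, so a_2 = 1
29 = 14·2 + 1, so a_3 = 14
2 = 2·1 + 0, so a_4 = 2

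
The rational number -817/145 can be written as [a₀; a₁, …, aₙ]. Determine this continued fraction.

-817 ÷ 145 → quotient -6, remainder 53
145 ÷ 53 → quotient 2, remainder 39
53 ÷ 39 → quotient 1, remainder 14
39 ÷ 14 → quotient 2, remainder 11
14 ÷ 11 → quotient 1, remainder 3
11 ÷ 3 → quotient 3, remainder 2
3 ÷ 2 → quotient 1, remainder 1
2 ÷ 1 → quotient 2, remainder 0

[-6; 2, 1, 2, 1, 3, 1, 2]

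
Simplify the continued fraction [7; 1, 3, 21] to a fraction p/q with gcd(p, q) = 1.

659/85

a_0 = 7: 7/1
a_1 = 1: 8/1
a_2 = 3: 31/4
a_3 = 21: 659/85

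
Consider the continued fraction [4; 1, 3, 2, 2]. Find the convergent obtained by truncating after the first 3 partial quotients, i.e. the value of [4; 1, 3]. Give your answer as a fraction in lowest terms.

a_0 = 4: 4/1
a_1 = 1: 5/1
a_2 = 3: 19/4

19/4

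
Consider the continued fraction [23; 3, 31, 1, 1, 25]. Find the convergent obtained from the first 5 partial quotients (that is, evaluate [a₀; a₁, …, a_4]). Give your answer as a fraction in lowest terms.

4456/191

Start with 1.
1 + 1/(1/1) = 1 + 1/1 = 2/1
31 + 1/(2/1) = 31 + 1/2 = 63/2
3 + 1/(63/2) = 3 + 2/63 = 191/63
23 + 1/(191/63) = 23 + 63/191 = 4456/191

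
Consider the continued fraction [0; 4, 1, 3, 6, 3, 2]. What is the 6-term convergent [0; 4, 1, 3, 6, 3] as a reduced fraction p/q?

Use the convergent recurrence hₖ = aₖ·hₖ₋₁ + hₖ₋₂ (and likewise for the denominators kₖ):
a_0 = 0: 0/1
a_1 = 4: 1/4
a_2 = 1: 1/5
a_3 = 3: 4/19
a_4 = 6: 25/119
a_5 = 3: 79/376

79/376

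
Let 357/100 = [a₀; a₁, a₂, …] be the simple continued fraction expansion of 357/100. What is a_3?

3

357 = 3·100 + 57, so a_0 = 3
100 = 1·57 + 43, so a_1 = 1
57 = 1·43 + 14, so a_2 = 1
43 = 3·14 + 1, so a_3 = 3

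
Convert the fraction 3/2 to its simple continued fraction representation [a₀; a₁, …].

[1; 2]

Repeatedly divide and take the remainder:
⌊3/2⌋ = 1, remainder 1
⌊2/1⌋ = 2, remainder 0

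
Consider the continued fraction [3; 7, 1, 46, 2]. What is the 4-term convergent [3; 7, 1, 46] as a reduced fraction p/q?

1172/375

Start with 46.
1 + 1/(46/1) = 1 + 1/46 = 47/46
7 + 1/(47/46) = 7 + 46/47 = 375/47
3 + 1/(375/47) = 3 + 47/375 = 1172/375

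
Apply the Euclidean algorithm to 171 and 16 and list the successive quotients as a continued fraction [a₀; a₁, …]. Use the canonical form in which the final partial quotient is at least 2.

Repeatedly divide and take the remainder:
171 = 10·16 + 11, so a_0 = 10
16 = 1·11 + 5, so a_1 = 1
11 = 2·5 + 1, so a_2 = 2
5 = 5·1 + 0, so a_3 = 5

[10; 1, 2, 5]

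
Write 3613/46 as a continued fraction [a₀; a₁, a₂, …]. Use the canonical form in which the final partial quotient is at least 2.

Run the Euclidean algorithm, recording each quotient:
3613 = 78·46 + 25, so a_0 = 78
46 = 1·25 + 21, so a_1 = 1
25 = 1·21 + 4, so a_2 = 1
21 = 5·4 + 1, so a_3 = 5
4 = 4·1 + 0, so a_4 = 4

[78; 1, 1, 5, 4]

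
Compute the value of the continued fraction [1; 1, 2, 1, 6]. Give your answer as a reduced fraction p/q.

47/27

Start with 6.
1 + 1/(6/1) = 1 + 1/6 = 7/6
2 + 1/(7/6) = 2 + 6/7 = 20/7
1 + 1/(20/7) = 1 + 7/20 = 27/20
1 + 1/(27/20) = 1 + 20/27 = 47/27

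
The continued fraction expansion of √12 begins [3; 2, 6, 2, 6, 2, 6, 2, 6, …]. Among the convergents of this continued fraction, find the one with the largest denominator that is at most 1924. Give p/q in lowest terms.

1351/390

List convergents until the denominator exceeds the bound:
a_0 = 3: 3/1  (≤ bound)
a_1 = 2: 7/2  (≤ bound)
a_2 = 6: 45/13  (≤ bound)
a_3 = 2: 97/28  (≤ bound)
a_4 = 6: 627/181  (≤ bound)
a_5 = 2: 1351/390  (≤ bound)
a_6 = 6: 8733/2521  (> 1924, stop)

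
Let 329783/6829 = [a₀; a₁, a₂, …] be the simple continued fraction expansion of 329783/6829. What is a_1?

3

Run the Euclidean algorithm, recording each quotient:
⌊329783/6829⌋ = 48, remainder 1991
⌊6829/1991⌋ = 3, remainder 856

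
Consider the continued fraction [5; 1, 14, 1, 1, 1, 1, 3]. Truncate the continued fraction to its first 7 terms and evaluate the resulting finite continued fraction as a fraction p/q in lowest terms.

463/78

Start with 1.
1 + 1/(1/1) = 1 + 1/1 = 2/1
1 + 1/(2/1) = 1 + 1/2 = 3/2
1 + 1/(3/2) = 1 + 2/3 = 5/3
14 + 1/(5/3) = 14 + 3/5 = 73/5
1 + 1/(73/5) = 1 + 5/73 = 78/73
5 + 1/(78/73) = 5 + 73/78 = 463/78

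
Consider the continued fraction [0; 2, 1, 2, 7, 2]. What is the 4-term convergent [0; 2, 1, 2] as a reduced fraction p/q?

3/8

Starting at the tail and folding back:
Start with 2.
1 + 1/(2/1) = 1 + 1/2 = 3/2
2 + 1/(3/2) = 2 + 2/3 = 8/3
0 + 1/(8/3) = 0 + 3/8 = 3/8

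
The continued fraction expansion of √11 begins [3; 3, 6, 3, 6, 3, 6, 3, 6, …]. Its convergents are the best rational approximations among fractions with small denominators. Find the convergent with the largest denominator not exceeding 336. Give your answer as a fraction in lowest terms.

199/60

a_0 = 3: 3/1  (≤ bound)
a_1 = 3: 10/3  (≤ bound)
a_2 = 6: 63/19  (≤ bound)
a_3 = 3: 199/60  (≤ bound)
a_4 = 6: 1257/379  (> 336, stop)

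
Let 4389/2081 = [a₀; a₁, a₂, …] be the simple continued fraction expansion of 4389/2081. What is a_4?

37

4389 = 2·2081 + 227, so a_0 = 2
2081 = 9·227 + 38, so a_1 = 9
227 = 5·38 + 37, so a_2 = 5
38 = 1·37 + 1, so a_3 = 1
37 = 37·1 + 0, so a_4 = 37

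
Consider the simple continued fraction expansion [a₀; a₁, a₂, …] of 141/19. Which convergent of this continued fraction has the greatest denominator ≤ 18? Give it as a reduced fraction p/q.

List convergents until the denominator exceeds the bound:
a_0 = 7: 7/1  (≤ bound)
a_1 = 2: 15/2  (≤ bound)
a_2 = 2: 37/5  (≤ bound)
a_3 = 1: 52/7  (≤ bound)
a_4 = 2: 141/19  (> 18, stop)

52/7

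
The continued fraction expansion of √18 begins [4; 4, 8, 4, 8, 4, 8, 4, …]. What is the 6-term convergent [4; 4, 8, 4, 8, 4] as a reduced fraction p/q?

Use the convergent recurrence hₖ = aₖ·hₖ₋₁ + hₖ₋₂ (and likewise for the denominators kₖ):
a_0 = 4: 4/1
a_1 = 4: 17/4
a_2 = 8: 140/33
a_3 = 4: 577/136
a_4 = 8: 4756/1121
a_5 = 4: 19601/4620

19601/4620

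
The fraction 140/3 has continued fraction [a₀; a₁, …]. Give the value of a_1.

Apply division with remainder until the remainder is 0:
140 = 46·3 + 2, so a_0 = 46
3 = 1·2 + 1, so a_1 = 1

1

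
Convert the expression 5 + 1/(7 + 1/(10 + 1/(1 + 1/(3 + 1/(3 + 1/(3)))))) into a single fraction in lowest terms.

a_0 = 5: 5/1
a_1 = 7: 36/7
a_2 = 10: 365/71
a_3 = 1: 401/78
a_4 = 3: 1568/305
a_5 = 3: 5105/993
a_6 = 3: 16883/3284

16883/3284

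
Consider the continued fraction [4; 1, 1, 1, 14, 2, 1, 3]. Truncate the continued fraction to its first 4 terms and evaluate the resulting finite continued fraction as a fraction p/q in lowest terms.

14/3

Collapse the nested fraction from the inside out:
Start with 1.
1 + 1/(1/1) = 1 + 1/1 = 2/1
1 + 1/(2/1) = 1 + 1/2 = 3/2
4 + 1/(3/2) = 4 + 2/3 = 14/3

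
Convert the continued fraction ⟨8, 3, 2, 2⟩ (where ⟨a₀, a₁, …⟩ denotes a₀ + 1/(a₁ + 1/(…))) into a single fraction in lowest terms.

141/17

Starting at the tail and folding back:
Start with 2.
2 + 1/(2/1) = 2 + 1/2 = 5/2
3 + 1/(5/2) = 3 + 2/5 = 17/5
8 + 1/(17/5) = 8 + 5/17 = 141/17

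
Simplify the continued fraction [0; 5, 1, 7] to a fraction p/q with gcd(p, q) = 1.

Start with 7.
1 + 1/(7/1) = 1 + 1/7 = 8/7
5 + 1/(8/7) = 5 + 7/8 = 47/8
0 + 1/(47/8) = 0 + 8/47 = 8/47

8/47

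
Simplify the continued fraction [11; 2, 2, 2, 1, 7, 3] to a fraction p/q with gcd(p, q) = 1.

Work from the innermost term outward:
Start with 3.
7 + 1/(3/1) = 7 + 1/3 = 22/3
1 + 1/(22/3) = 1 + 3/22 = 25/22
2 + 1/(25/22) = 2 + 22/25 = 72/25
2 + 1/(72/25) = 2 + 25/72 = 169/72
2 + 1/(169/72) = 2 + 72/169 = 410/169
11 + 1/(410/169) = 11 + 169/410 = 4679/410

4679/410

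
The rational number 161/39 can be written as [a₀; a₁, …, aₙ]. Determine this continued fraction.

Apply division with remainder until the remainder is 0:
161 = 4·39 + 5, so a_0 = 4
39 = 7·5 + 4, so a_1 = 7
5 = 1·4 + 1, so a_2 = 1
4 = 4·1 + 0, so a_3 = 4

[4; 7, 1, 4]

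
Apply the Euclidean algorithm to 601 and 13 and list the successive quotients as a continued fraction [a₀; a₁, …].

Run the Euclidean algorithm, recording each quotient:
⌊601/13⌋ = 46, remainder 3
⌊13/3⌋ = 4, remainder 1
⌊3/1⌋ = 3, remainder 0

[46; 4, 3]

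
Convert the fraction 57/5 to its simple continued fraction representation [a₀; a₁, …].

⌊57/5⌋ = 11, remainder 2
⌊5/2⌋ = 2, remainder 1
⌊2/1⌋ = 2, remainder 0

[11; 2, 2]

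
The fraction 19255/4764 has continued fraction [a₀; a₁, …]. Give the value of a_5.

1

Run the Euclidean algorithm, recording each quotient:
19255 = 4·4764 + 199, so a_0 = 4
4764 = 23·199 + 187, so a_1 = 23
199 = 1·187 + 12, so a_2 = 1
187 = 15·12 + 7, so a_3 = 15
12 = 1·7 + 5, so a_4 = 1
7 = 1·5 + 2, so a_5 = 1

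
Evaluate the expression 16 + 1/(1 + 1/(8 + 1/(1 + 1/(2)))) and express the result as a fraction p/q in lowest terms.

490/29

Build up convergents one term at a time:
a_0 = 16: 16/1
a_1 = 1: 17/1
a_2 = 8: 152/9
a_3 = 1: 169/10
a_4 = 2: 490/29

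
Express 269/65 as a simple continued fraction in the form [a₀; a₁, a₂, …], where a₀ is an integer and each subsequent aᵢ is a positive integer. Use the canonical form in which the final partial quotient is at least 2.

Repeatedly divide and take the remainder:
⌊269/65⌋ = 4, remainder 9
⌊65/9⌋ = 7, remainder 2
⌊9/2⌋ = 4, remainder 1
⌊2/1⌋ = 2, remainder 0

[4; 7, 4, 2]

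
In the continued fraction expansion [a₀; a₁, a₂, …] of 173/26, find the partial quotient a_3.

1

⌊173/26⌋ = 6, remainder 17
⌊26/17⌋ = 1, remainder 9
⌊17/9⌋ = 1, remainder 8
⌊9/8⌋ = 1, remainder 1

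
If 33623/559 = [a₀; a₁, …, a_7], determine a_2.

1

33623 = 60·559 + 83, so a_0 = 60
559 = 6·83 + 61, so a_1 = 6
83 = 1·61 + 22, so a_2 = 1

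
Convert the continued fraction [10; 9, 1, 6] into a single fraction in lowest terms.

697/69

Start with 6.
1 + 1/(6/1) = 1 + 1/6 = 7/6
9 + 1/(7/6) = 9 + 6/7 = 69/7
10 + 1/(69/7) = 10 + 7/69 = 697/69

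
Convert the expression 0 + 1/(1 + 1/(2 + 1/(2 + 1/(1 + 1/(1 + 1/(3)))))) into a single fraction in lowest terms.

43/61

Use the convergent recurrence hₖ = aₖ·hₖ₋₁ + hₖ₋₂ (and likewise for the denominators kₖ):
a_0 = 0: 0/1
a_1 = 1: 1/1
a_2 = 2: 2/3
a_3 = 2: 5/7
a_4 = 1: 7/10
a_5 = 1: 12/17
a_6 = 3: 43/61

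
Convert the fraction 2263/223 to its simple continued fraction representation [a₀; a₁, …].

[10; 6, 1, 3, 8]

2263 ÷ 223 → quotient 10, remainder 33
223 ÷ 33 → quotient 6, remainder 25
33 ÷ 25 → quotient 1, remainder 8
25 ÷ 8 → quotient 3, remainder 1
8 ÷ 1 → quotient 8, remainder 0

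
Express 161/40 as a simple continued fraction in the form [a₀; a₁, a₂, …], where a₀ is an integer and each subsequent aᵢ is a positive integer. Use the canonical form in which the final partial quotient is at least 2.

Run the Euclidean algorithm, recording each quotient:
⌊161/40⌋ = 4, remainder 1
⌊40/1⌋ = 40, remainder 0

[4; 40]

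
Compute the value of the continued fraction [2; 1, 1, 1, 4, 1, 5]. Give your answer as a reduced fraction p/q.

a_0 = 2: 2/1
a_1 = 1: 3/1
a_2 = 1: 5/2
a_3 = 1: 8/3
a_4 = 4: 37/14
a_5 = 1: 45/17
a_6 = 5: 262/99

262/99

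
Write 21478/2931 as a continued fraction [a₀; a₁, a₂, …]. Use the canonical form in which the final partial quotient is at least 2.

[7; 3, 20, 48]

21478 = 7·2931 + 961, so a_0 = 7
2931 = 3·961 + 48, so a_1 = 3
961 = 20·48 + 1, so a_2 = 20
48 = 48·1 + 0, so a_3 = 48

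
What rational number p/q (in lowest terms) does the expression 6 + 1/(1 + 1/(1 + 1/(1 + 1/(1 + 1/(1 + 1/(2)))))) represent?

Starting at the tail and folding back:
Start with 2.
1 + 1/(2/1) = 1 + 1/2 = 3/2
1 + 1/(3/2) = 1 + 2/3 = 5/3
1 + 1/(5/3) = 1 + 3/5 = 8/5
1 + 1/(8/5) = 1 + 5/8 = 13/8
1 + 1/(13/8) = 1 + 8/13 = 21/13
6 + 1/(21/13) = 6 + 13/21 = 139/21

139/21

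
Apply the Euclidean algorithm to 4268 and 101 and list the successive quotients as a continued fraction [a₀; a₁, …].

⌊4268/101⌋ = 42, remainder 26
⌊101/26⌋ = 3, remainder 23
⌊26/23⌋ = 1, remainder 3
⌊23/3⌋ = 7, remainder 2
⌊3/2⌋ = 1, remainder 1
⌊2/1⌋ = 2, remainder 0

[42; 3, 1, 7, 1, 2]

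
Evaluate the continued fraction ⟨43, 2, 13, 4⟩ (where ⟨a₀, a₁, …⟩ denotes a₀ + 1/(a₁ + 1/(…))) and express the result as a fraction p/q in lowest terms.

4783/110

Start with 4.
13 + 1/(4/1) = 13 + 1/4 = 53/4
2 + 1/(53/4) = 2 + 4/53 = 110/53
43 + 1/(110/53) = 43 + 53/110 = 4783/110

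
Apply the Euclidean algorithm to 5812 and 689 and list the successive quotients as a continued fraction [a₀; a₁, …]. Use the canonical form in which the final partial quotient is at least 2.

[8; 2, 3, 2, 1, 2, 3, 3]

Run the Euclidean algorithm, recording each quotient:
5812 = 8·689 + 300, so a_0 = 8
689 = 2·300 + 89, so a_1 = 2
300 = 3·89 + 33, so a_2 = 3
89 = 2·33 + 23, so a_3 = 2
33 = 1·23 + 10, so a_4 = 1
23 = 2·10 + 3, so a_5 = 2
10 = 3·3 + 1, so a_6 = 3
3 = 3·1 + 0, so a_7 = 3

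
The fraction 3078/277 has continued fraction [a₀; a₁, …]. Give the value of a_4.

2

⌊3078/277⌋ = 11, remainder 31
⌊277/31⌋ = 8, remainder 29
⌊31/29⌋ = 1, remainder 2
⌊29/2⌋ = 14, remainder 1
⌊2/1⌋ = 2, remainder 0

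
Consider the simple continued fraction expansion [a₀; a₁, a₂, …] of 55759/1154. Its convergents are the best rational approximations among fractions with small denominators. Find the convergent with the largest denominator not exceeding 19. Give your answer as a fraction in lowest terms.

918/19

a_0 = 48: 48/1  (≤ bound)
a_1 = 3: 145/3  (≤ bound)
a_2 = 6: 918/19  (≤ bound)
a_3 = 1: 1063/22  (> 19, stop)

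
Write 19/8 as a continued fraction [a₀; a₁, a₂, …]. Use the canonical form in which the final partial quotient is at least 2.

[2; 2, 1, 2]

19 ÷ 8 → quotient 2, remainder 3
8 ÷ 3 → quotient 2, remainder 2
3 ÷ 2 → quotient 1, remainder 1
2 ÷ 1 → quotient 2, remainder 0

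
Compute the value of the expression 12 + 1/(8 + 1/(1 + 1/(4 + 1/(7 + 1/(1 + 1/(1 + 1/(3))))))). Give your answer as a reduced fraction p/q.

29012/2395

Build up convergents one term at a time:
a_0 = 12: 12/1
a_1 = 8: 97/8
a_2 = 1: 109/9
a_3 = 4: 533/44
a_4 = 7: 3840/317
a_5 = 1: 4373/361
a_6 = 1: 8213/678
a_7 = 3: 29012/2395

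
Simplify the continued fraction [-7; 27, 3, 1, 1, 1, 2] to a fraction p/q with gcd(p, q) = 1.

-5508/791

a_0 = -7: -7/1
a_1 = 27: -188/27
a_2 = 3: -571/82
a_3 = 1: -759/109
a_4 = 1: -1330/191
a_5 = 1: -2089/300
a_6 = 2: -5508/791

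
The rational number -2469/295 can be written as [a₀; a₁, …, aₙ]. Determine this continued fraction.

[-9; 1, 1, 1, 2, 2, 2, 6]

Run the Euclidean algorithm, recording each quotient:
-2469 = -9·295 + 186, so a_0 = -9
295 = 1·186 + 109, so a_1 = 1
186 = 1·109 + 77, so a_2 = 1
109 = 1·77 + 32, so a_3 = 1
77 = 2·32 + 13, so a_4 = 2
32 = 2·13 + 6, so a_5 = 2
13 = 2·6 + 1, so a_6 = 2
6 = 6·1 + 0, so a_7 = 6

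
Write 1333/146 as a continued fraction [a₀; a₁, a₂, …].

[9; 7, 1, 2, 6]

⌊1333/146⌋ = 9, remainder 19
⌊146/19⌋ = 7, remainder 13
⌊19/13⌋ = 1, remainder 6
⌊13/6⌋ = 2, remainder 1
⌊6/1⌋ = 6, remainder 0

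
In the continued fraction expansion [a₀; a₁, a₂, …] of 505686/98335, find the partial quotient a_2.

Run the Euclidean algorithm, recording each quotient:
505686 = 5·98335 + 14011, so a_0 = 5
98335 = 7·14011 + 258, so a_1 = 7
14011 = 54·258 + 79, so a_2 = 54

54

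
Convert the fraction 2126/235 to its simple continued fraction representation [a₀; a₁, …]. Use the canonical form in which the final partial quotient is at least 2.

[9; 21, 2, 1, 3]

⌊2126/235⌋ = 9, remainder 11
⌊235/11⌋ = 21, remainder 4
⌊11/4⌋ = 2, remainder 3
⌊4/3⌋ = 1, remainder 1
⌊3/1⌋ = 3, remainder 0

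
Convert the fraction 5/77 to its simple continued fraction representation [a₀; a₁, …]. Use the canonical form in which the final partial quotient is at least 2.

5 = 0·77 + 5, so a_0 = 0
77 = 15·5 + 2, so a_1 = 15
5 = 2·2 + 1, so a_2 = 2
2 = 2·1 + 0, so a_3 = 2

[0; 15, 2, 2]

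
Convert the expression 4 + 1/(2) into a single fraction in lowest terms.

Start with 2.
4 + 1/(2/1) = 4 + 1/2 = 9/2

9/2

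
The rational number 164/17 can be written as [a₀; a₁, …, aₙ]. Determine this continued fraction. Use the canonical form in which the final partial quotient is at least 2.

164 = 9·17 + 11, so a_0 = 9
17 = 1·11 + 6, so a_1 = 1
11 = 1·6 + 5, so a_2 = 1
6 = 1·5 + 1, so a_3 = 1
5 = 5·1 + 0, so a_4 = 5

[9; 1, 1, 1, 5]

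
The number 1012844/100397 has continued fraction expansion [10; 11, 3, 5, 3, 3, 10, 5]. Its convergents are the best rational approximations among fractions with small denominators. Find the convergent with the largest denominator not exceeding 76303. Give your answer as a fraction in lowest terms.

198711/19697

a_0 = 10: 10/1  (≤ bound)
a_1 = 11: 111/11  (≤ bound)
a_2 = 3: 343/34  (≤ bound)
a_3 = 5: 1826/181  (≤ bound)
a_4 = 3: 5821/577  (≤ bound)
a_5 = 3: 19289/1912  (≤ bound)
a_6 = 10: 198711/19697  (≤ bound)
a_7 = 5: 1012844/100397  (> 76303, stop)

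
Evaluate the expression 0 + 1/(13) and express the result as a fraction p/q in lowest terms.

1/13

Start with 13.
0 + 1/(13/1) = 0 + 1/13 = 1/13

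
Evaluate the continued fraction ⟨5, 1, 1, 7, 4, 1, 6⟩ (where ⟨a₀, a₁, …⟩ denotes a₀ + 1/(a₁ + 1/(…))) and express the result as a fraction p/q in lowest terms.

2899/524

a_0 = 5: 5/1
a_1 = 1: 6/1
a_2 = 1: 11/2
a_3 = 7: 83/15
a_4 = 4: 343/62
a_5 = 1: 426/77
a_6 = 6: 2899/524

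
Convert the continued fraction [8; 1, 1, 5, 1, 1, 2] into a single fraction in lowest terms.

Build up convergents one term at a time:
a_0 = 8: 8/1
a_1 = 1: 9/1
a_2 = 1: 17/2
a_3 = 5: 94/11
a_4 = 1: 111/13
a_5 = 1: 205/24
a_6 = 2: 521/61

521/61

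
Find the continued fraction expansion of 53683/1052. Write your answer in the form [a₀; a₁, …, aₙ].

[51; 33, 1, 14, 2]

Run the Euclidean algorithm, recording each quotient:
53683 ÷ 1052 → quotient 51, remainder 31
1052 ÷ 31 → quotient 33, remainder 29
31 ÷ 29 → quotient 1, remainder 2
29 ÷ 2 → quotient 14, remainder 1
2 ÷ 1 → quotient 2, remainder 0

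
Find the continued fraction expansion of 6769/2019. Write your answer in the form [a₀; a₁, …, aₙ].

6769 ÷ 2019 → quotient 3, remainder 712
2019 ÷ 712 → quotient 2, remainder 595
712 ÷ 595 → quotient 1, remainder 117
595 ÷ 117 → quotient 5, remainder 10
117 ÷ 10 → quotient 11, remainder 7
10 ÷ 7 → quotient 1, remainder 3
7 ÷ 3 → quotient 2, remainder 1
3 ÷ 1 → quotient 3, remainder 0

[3; 2, 1, 5, 11, 1, 2, 3]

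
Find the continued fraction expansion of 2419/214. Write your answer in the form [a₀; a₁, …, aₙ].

[11; 3, 3, 2, 2, 1, 2]

2419 ÷ 214 → quotient 11, remainder 65
214 ÷ 65 → quotient 3, remainder 19
65 ÷ 19 → quotient 3, remainder 8
19 ÷ 8 → quotient 2, remainder 3
8 ÷ 3 → quotient 2, remainder 2
3 ÷ 2 → quotient 1, remainder 1
2 ÷ 1 → quotient 2, remainder 0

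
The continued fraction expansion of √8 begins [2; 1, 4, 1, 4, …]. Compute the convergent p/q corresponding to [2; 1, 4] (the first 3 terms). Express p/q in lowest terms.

a_0 = 2: 2/1
a_1 = 1: 3/1
a_2 = 4: 14/5

14/5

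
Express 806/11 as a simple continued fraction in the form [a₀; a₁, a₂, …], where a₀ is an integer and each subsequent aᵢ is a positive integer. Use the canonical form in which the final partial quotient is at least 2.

[73; 3, 1, 2]

⌊806/11⌋ = 73, remainder 3
⌊11/3⌋ = 3, remainder 2
⌊3/2⌋ = 1, remainder 1
⌊2/1⌋ = 2, remainder 0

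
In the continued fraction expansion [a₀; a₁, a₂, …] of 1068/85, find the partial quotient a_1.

1

1068 = 12·85 + 48, so a_0 = 12
85 = 1·48 + 37, so a_1 = 1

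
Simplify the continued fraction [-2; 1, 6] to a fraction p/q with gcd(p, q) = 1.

-8/7

Start with 6.
1 + 1/(6/1) = 1 + 1/6 = 7/6
-2 + 1/(7/6) = -2 + 6/7 = -8/7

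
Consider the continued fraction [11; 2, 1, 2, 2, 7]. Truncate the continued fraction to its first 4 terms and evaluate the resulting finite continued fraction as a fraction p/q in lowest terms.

91/8

Use the convergent recurrence hₖ = aₖ·hₖ₋₁ + hₖ₋₂ (and likewise for the denominators kₖ):
a_0 = 11: 11/1
a_1 = 2: 23/2
a_2 = 1: 34/3
a_3 = 2: 91/8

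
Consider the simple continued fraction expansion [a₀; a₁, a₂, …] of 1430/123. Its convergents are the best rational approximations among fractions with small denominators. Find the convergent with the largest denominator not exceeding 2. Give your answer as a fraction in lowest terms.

23/2

a_0 = 11: 11/1  (≤ bound)
a_1 = 1: 12/1  (≤ bound)
a_2 = 1: 23/2  (≤ bound)
a_3 = 1: 35/3  (> 2, stop)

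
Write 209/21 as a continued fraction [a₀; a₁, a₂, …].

[9; 1, 20]

209 = 9·21 + 20, so a_0 = 9
21 = 1·20 + 1, so a_1 = 1
20 = 20·1 + 0, so a_2 = 20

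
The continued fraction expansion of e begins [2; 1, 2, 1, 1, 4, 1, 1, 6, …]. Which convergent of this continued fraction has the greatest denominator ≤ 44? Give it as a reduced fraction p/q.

106/39

a_0 = 2: 2/1  (≤ bound)
a_1 = 1: 3/1  (≤ bound)
a_2 = 2: 8/3  (≤ bound)
a_3 = 1: 11/4  (≤ bound)
a_4 = 1: 19/7  (≤ bound)
a_5 = 4: 87/32  (≤ bound)
a_6 = 1: 106/39  (≤ bound)
a_7 = 1: 193/71  (> 44, stop)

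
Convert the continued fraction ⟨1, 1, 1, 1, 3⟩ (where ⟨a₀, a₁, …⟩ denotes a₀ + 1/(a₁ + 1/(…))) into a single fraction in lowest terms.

18/11

a_0 = 1: 1/1
a_1 = 1: 2/1
a_2 = 1: 3/2
a_3 = 1: 5/3
a_4 = 3: 18/11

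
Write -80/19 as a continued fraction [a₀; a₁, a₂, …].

⌊-80/19⌋ = -5, remainder 15
⌊19/15⌋ = 1, remainder 4
⌊15/4⌋ = 3, remainder 3
⌊4/3⌋ = 1, remainder 1
⌊3/1⌋ = 3, remainder 0

[-5; 1, 3, 1, 3]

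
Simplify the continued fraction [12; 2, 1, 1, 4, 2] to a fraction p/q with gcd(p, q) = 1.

632/51

Compute successive convergents:
a_0 = 12: 12/1
a_1 = 2: 25/2
a_2 = 1: 37/3
a_3 = 1: 62/5
a_4 = 4: 285/23
a_5 = 2: 632/51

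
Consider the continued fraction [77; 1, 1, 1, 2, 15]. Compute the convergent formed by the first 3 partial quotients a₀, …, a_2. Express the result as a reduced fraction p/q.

Start with 1.
1 + 1/(1/1) = 1 + 1/1 = 2/1
77 + 1/(2/1) = 77 + 1/2 = 155/2

155/2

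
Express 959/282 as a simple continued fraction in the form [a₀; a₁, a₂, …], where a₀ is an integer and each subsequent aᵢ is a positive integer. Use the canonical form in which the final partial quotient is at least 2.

Repeatedly divide and take the remainder:
⌊959/282⌋ = 3, remainder 113
⌊282/113⌋ = 2, remainder 56
⌊113/56⌋ = 2, remainder 1
⌊56/1⌋ = 56, remainder 0

[3; 2, 2, 56]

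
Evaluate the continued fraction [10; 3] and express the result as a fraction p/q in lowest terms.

31/3

Start with 3.
10 + 1/(3/1) = 10 + 1/3 = 31/3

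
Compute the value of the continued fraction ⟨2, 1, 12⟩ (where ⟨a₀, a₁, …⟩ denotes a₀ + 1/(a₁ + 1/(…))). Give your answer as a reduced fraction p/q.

Compute successive convergents:
a_0 = 2: 2/1
a_1 = 1: 3/1
a_2 = 12: 38/13

38/13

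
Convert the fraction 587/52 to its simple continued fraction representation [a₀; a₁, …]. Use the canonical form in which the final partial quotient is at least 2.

587 ÷ 52 → quotient 11, remainder 15
52 ÷ 15 → quotient 3, remainder 7
15 ÷ 7 → quotient 2, remainder 1
7 ÷ 1 → quotient 7, remainder 0

[11; 3, 2, 7]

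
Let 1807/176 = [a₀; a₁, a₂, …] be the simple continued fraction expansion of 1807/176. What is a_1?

1807 = 10·176 + 47, so a_0 = 10
176 = 3·47 + 35, so a_1 = 3

3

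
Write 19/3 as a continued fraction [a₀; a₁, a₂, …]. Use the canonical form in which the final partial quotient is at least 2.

19 ÷ 3 → quotient 6, remainder 1
3 ÷ 1 → quotient 3, remainder 0

[6; 3]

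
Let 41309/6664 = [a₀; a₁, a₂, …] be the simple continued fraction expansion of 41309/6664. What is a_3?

1

⌊41309/6664⌋ = 6, remainder 1325
⌊6664/1325⌋ = 5, remainder 39
⌊1325/39⌋ = 33, remainder 38
⌊39/38⌋ = 1, remainder 1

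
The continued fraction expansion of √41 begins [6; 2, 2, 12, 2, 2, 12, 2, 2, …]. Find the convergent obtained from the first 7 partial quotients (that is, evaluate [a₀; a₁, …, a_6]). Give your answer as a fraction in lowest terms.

25414/3969

Build up convergents one term at a time:
a_0 = 6: 6/1
a_1 = 2: 13/2
a_2 = 2: 32/5
a_3 = 12: 397/62
a_4 = 2: 826/129
a_5 = 2: 2049/320
a_6 = 12: 25414/3969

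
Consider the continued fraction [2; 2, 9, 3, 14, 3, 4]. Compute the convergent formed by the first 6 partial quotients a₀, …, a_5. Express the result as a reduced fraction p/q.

6419/2594

Start with 3.
14 + 1/(3/1) = 14 + 1/3 = 43/3
3 + 1/(43/3) = 3 + 3/43 = 132/43
9 + 1/(132/43) = 9 + 43/132 = 1231/132
2 + 1/(1231/132) = 2 + 132/1231 = 2594/1231
2 + 1/(2594/1231) = 2 + 1231/2594 = 6419/2594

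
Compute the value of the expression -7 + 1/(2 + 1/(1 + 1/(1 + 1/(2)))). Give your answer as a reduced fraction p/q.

Start with 2.
1 + 1/(2/1) = 1 + 1/2 = 3/2
1 + 1/(3/2) = 1 + 2/3 = 5/3
2 + 1/(5/3) = 2 + 3/5 = 13/5
-7 + 1/(13/5) = -7 + 5/13 = -86/13

-86/13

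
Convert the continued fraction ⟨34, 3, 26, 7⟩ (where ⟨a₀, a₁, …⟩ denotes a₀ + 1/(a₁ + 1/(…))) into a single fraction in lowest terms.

a_0 = 34: 34/1
a_1 = 3: 103/3
a_2 = 26: 2712/79
a_3 = 7: 19087/556

19087/556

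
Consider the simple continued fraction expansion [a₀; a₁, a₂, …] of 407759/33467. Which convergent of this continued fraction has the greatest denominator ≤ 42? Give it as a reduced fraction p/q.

463/38

List convergents until the denominator exceeds the bound:
a_0 = 12: 12/1  (≤ bound)
a_1 = 5: 61/5  (≤ bound)
a_2 = 2: 134/11  (≤ bound)
a_3 = 3: 463/38  (≤ bound)
a_4 = 2: 1060/87  (> 42, stop)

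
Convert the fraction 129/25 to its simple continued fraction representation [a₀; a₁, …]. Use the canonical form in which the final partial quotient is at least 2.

Run the Euclidean algorithm, recording each quotient:
⌊129/25⌋ = 5, remainder 4
⌊25/4⌋ = 6, remainder 1
⌊4/1⌋ = 4, remainder 0

[5; 6, 4]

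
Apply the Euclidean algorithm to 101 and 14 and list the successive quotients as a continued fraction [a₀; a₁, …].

Apply division with remainder until the remainder is 0:
⌊101/14⌋ = 7, remainder 3
⌊14/3⌋ = 4, remainder 2
⌊3/2⌋ = 1, remainder 1
⌊2/1⌋ = 2, remainder 0

[7; 4, 1, 2]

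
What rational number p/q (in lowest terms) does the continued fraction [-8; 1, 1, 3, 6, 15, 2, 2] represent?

-25439/3423

a_0 = -8: -8/1
a_1 = 1: -7/1
a_2 = 1: -15/2
a_3 = 3: -52/7
a_4 = 6: -327/44
a_5 = 15: -4957/667
a_6 = 2: -10241/1378
a_7 = 2: -25439/3423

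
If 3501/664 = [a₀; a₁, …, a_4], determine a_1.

3

Apply division with remainder until the remainder is 0:
⌊3501/664⌋ = 5, remainder 181
⌊664/181⌋ = 3, remainder 121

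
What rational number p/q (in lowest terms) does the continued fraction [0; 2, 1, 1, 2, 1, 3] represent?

26/67

Start with 3.
1 + 1/(3/1) = 1 + 1/3 = 4/3
2 + 1/(4/3) = 2 + 3/4 = 11/4
1 + 1/(11/4) = 1 + 4/11 = 15/11
1 + 1/(15/11) = 1 + 11/15 = 26/15
2 + 1/(26/15) = 2 + 15/26 = 67/26
0 + 1/(67/26) = 0 + 26/67 = 26/67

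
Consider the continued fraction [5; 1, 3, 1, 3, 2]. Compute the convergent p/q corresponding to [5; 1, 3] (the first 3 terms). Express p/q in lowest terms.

23/4

Collapse the nested fraction from the inside out:
Start with 3.
1 + 1/(3/1) = 1 + 1/3 = 4/3
5 + 1/(4/3) = 5 + 3/4 = 23/4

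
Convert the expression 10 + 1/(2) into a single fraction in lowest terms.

21/2

Start with 2.
10 + 1/(2/1) = 10 + 1/2 = 21/2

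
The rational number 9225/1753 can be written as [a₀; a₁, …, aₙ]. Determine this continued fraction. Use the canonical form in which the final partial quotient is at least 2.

[5; 3, 1, 4, 3, 2, 12]

Repeatedly divide and take the remainder:
⌊9225/1753⌋ = 5, remainder 460
⌊1753/460⌋ = 3, remainder 373
⌊460/373⌋ = 1, remainder 87
⌊373/87⌋ = 4, remainder 25
⌊87/25⌋ = 3, remainder 12
⌊25/12⌋ = 2, remainder 1
⌊12/1⌋ = 12, remainder 0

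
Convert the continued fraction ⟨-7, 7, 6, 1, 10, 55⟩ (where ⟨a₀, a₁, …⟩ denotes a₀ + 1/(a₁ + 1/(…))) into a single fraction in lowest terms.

-205218/29915

Build up convergents one term at a time:
a_0 = -7: -7/1
a_1 = 7: -48/7
a_2 = 6: -295/43
a_3 = 1: -343/50
a_4 = 10: -3725/543
a_5 = 55: -205218/29915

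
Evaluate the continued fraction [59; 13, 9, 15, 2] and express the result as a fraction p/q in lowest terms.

Work from the innermost term outward:
Start with 2.
15 + 1/(2/1) = 15 + 1/2 = 31/2
9 + 1/(31/2) = 9 + 2/31 = 281/31
13 + 1/(281/31) = 13 + 31/281 = 3684/281
59 + 1/(3684/281) = 59 + 281/3684 = 217637/3684

217637/3684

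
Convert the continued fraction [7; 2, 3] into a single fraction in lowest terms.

52/7

a_0 = 7: 7/1
a_1 = 2: 15/2
a_2 = 3: 52/7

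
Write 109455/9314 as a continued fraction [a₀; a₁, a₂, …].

109455 = 11·9314 + 7001, so a_0 = 11
9314 = 1·7001 + 2313, so a_1 = 1
7001 = 3·2313 + 62, so a_2 = 3
2313 = 37·62 + 19, so a_3 = 37
62 = 3·19 + 5, so a_4 = 3
19 = 3·5 + 4, so a_5 = 3
5 = 1·4 + 1, so a_6 = 1
4 = 4·1 + 0, so a_7 = 4

[11; 1, 3, 37, 3, 3, 1, 4]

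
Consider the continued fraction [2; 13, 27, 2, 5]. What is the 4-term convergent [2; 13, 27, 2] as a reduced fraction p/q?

1489/717

Use the convergent recurrence hₖ = aₖ·hₖ₋₁ + hₖ₋₂ (and likewise for the denominators kₖ):
a_0 = 2: 2/1
a_1 = 13: 27/13
a_2 = 27: 731/352
a_3 = 2: 1489/717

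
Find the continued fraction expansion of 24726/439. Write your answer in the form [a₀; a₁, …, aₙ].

Apply division with remainder until the remainder is 0:
⌊24726/439⌋ = 56, remainder 142
⌊439/142⌋ = 3, remainder 13
⌊142/13⌋ = 10, remainder 12
⌊13/12⌋ = 1, remainder 1
⌊12/1⌋ = 12, remainder 0

[56; 3, 10, 1, 12]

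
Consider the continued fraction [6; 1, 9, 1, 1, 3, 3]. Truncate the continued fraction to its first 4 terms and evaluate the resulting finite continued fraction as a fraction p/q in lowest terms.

Start with 1.
9 + 1/(1/1) = 9 + 1/1 = 10/1
1 + 1/(10/1) = 1 + 1/10 = 11/10
6 + 1/(11/10) = 6 + 10/11 = 76/11

76/11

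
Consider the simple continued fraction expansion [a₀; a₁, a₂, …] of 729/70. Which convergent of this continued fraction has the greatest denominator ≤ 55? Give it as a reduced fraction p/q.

a_0 = 10: 10/1  (≤ bound)
a_1 = 2: 21/2  (≤ bound)
a_2 = 2: 52/5  (≤ bound)
a_3 = 2: 125/12  (≤ bound)
a_4 = 2: 302/29  (≤ bound)
a_5 = 2: 729/70  (> 55, stop)

302/29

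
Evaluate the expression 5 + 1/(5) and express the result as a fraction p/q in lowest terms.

Work from the innermost term outward:
Start with 5.
5 + 1/(5/1) = 5 + 1/5 = 26/5

26/5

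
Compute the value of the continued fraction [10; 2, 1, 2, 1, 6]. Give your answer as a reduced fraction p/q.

767/74

Collapse the nested fraction from the inside out:
Start with 6.
1 + 1/(6/1) = 1 + 1/6 = 7/6
2 + 1/(7/6) = 2 + 6/7 = 20/7
1 + 1/(20/7) = 1 + 7/20 = 27/20
2 + 1/(27/20) = 2 + 20/27 = 74/27
10 + 1/(74/27) = 10 + 27/74 = 767/74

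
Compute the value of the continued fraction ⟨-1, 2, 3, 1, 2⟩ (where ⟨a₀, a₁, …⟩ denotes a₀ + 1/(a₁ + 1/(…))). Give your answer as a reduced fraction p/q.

-14/25

Start with 2.
1 + 1/(2/1) = 1 + 1/2 = 3/2
3 + 1/(3/2) = 3 + 2/3 = 11/3
2 + 1/(11/3) = 2 + 3/11 = 25/11
-1 + 1/(25/11) = -1 + 11/25 = -14/25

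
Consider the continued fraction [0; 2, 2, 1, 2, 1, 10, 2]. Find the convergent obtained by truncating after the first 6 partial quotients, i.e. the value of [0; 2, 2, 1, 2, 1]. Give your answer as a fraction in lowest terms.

11/26

Collapse the nested fraction from the inside out:
Start with 1.
2 + 1/(1/1) = 2 + 1/1 = 3/1
1 + 1/(3/1) = 1 + 1/3 = 4/3
2 + 1/(4/3) = 2 + 3/4 = 11/4
2 + 1/(11/4) = 2 + 4/11 = 26/11
0 + 1/(26/11) = 0 + 11/26 = 11/26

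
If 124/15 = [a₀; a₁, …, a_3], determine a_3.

3

Apply division with remainder until the remainder is 0:
124 = 8·15 + 4, so a_0 = 8
15 = 3·4 + 3, so a_1 = 3
4 = 1·3 + 1, so a_2 = 1
3 = 3·1 + 0, so a_3 = 3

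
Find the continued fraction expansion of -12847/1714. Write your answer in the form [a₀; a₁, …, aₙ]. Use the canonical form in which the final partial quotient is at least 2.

[-8; 1, 1, 53, 16]

Run the Euclidean algorithm, recording each quotient:
-12847 = -8·1714 + 865, so a_0 = -8
1714 = 1·865 + 849, so a_1 = 1
865 = 1·849 + 16, so a_2 = 1
849 = 53·16 + 1, so a_3 = 53
16 = 16·1 + 0, so a_4 = 16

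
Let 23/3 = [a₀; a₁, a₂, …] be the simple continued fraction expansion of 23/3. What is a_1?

1

Apply division with remainder until the remainder is 0:
23 ÷ 3 → quotient 7, remainder 2
3 ÷ 2 → quotient 1, remainder 1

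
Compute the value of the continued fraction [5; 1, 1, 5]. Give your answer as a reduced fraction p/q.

61/11

a_0 = 5: 5/1
a_1 = 1: 6/1
a_2 = 1: 11/2
a_3 = 5: 61/11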